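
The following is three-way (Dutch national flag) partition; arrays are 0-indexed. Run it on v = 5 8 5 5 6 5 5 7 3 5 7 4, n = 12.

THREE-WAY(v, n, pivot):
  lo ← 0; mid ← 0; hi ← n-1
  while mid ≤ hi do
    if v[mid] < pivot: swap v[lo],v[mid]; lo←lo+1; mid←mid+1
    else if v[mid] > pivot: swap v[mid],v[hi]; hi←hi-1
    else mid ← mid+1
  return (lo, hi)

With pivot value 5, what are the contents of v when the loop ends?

pivot = 5; lo=0, mid=0, hi=11
v[mid]=5=5: mid=1
v[mid]=8>5: swap v[1],v[11]; hi=10 → 5 4 5 5 6 5 5 7 3 5 7 8
v[mid]=4<5: swap v[0],v[1]; lo=1,mid=2 → 4 5 5 5 6 5 5 7 3 5 7 8
v[mid]=5=5: mid=3
v[mid]=5=5: mid=4
v[mid]=6>5: swap v[4],v[10]; hi=9 → 4 5 5 5 7 5 5 7 3 5 6 8
v[mid]=7>5: swap v[4],v[9]; hi=8 → 4 5 5 5 5 5 5 7 3 7 6 8
v[mid]=5=5: mid=5
v[mid]=5=5: mid=6
v[mid]=5=5: mid=7
v[mid]=7>5: swap v[7],v[8]; hi=7 → 4 5 5 5 5 5 5 3 7 7 6 8
v[mid]=3<5: swap v[1],v[7]; lo=2,mid=8 → 4 3 5 5 5 5 5 5 7 7 6 8
end: lo=2, hi=7; v = 4 3 5 5 5 5 5 5 7 7 6 8

4 3 5 5 5 5 5 5 7 7 6 8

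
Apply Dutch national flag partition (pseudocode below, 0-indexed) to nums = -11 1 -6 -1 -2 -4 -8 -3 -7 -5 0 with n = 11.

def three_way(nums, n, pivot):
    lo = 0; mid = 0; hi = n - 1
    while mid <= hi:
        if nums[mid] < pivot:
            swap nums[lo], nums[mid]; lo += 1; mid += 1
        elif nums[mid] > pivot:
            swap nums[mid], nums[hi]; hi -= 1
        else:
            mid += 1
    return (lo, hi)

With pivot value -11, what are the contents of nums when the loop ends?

-11 -6 -1 -2 -4 -8 -3 -7 -5 0 1

pivot = -11; lo=0, mid=0, hi=10
nums[mid]=-11=-11: mid=1
nums[mid]=1>-11: swap nums[1],nums[10]; hi=9 → -11 0 -6 -1 -2 -4 -8 -3 -7 -5 1
nums[mid]=0>-11: swap nums[1],nums[9]; hi=8 → -11 -5 -6 -1 -2 -4 -8 -3 -7 0 1
nums[mid]=-5>-11: swap nums[1],nums[8]; hi=7 → -11 -7 -6 -1 -2 -4 -8 -3 -5 0 1
nums[mid]=-7>-11: swap nums[1],nums[7]; hi=6 → -11 -3 -6 -1 -2 -4 -8 -7 -5 0 1
nums[mid]=-3>-11: swap nums[1],nums[6]; hi=5 → -11 -8 -6 -1 -2 -4 -3 -7 -5 0 1
nums[mid]=-8>-11: swap nums[1],nums[5]; hi=4 → -11 -4 -6 -1 -2 -8 -3 -7 -5 0 1
nums[mid]=-4>-11: swap nums[1],nums[4]; hi=3 → -11 -2 -6 -1 -4 -8 -3 -7 -5 0 1
nums[mid]=-2>-11: swap nums[1],nums[3]; hi=2 → -11 -1 -6 -2 -4 -8 -3 -7 -5 0 1
nums[mid]=-1>-11: swap nums[1],nums[2]; hi=1 → -11 -6 -1 -2 -4 -8 -3 -7 -5 0 1
nums[mid]=-6>-11: swap nums[1],nums[1]; hi=0 → -11 -6 -1 -2 -4 -8 -3 -7 -5 0 1
end: lo=0, hi=0; nums = -11 -6 -1 -2 -4 -8 -3 -7 -5 0 1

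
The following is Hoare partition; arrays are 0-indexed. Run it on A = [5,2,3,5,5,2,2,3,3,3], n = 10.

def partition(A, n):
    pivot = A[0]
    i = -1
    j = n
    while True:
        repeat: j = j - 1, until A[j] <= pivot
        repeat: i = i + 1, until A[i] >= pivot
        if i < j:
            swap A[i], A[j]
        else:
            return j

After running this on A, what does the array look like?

pivot=5
j stops at 9 (3), i stops at 0 (5); swap ⇒ [3,2,3,5,5,2,2,3,3,5]
j stops at 8 (3), i stops at 3 (5); swap ⇒ [3,2,3,3,5,2,2,3,5,5]
j stops at 7 (3), i stops at 4 (5); swap ⇒ [3,2,3,3,3,2,2,5,5,5]
j stops at 6, i stops at 7; i≥j ⇒ return 6. A=[3,2,3,3,3,2,2,5,5,5]

[3,2,3,3,3,2,2,5,5,5]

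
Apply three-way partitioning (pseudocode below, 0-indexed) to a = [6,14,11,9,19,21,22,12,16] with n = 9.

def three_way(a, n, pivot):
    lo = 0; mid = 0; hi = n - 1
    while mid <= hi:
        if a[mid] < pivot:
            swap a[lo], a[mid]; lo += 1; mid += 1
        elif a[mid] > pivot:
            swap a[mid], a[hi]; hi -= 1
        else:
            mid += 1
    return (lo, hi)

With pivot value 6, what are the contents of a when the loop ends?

[6,11,9,19,21,22,12,16,14]

lo=0 mid=0 hi=8
6=6: mid=1
14>6: swap(1,8), hi=7 ⇒ [6,16,11,9,19,21,22,12,14]
16>6: swap(1,7), hi=6 ⇒ [6,12,11,9,19,21,22,16,14]
12>6: swap(1,6), hi=5 ⇒ [6,22,11,9,19,21,12,16,14]
22>6: swap(1,5), hi=4 ⇒ [6,21,11,9,19,22,12,16,14]
21>6: swap(1,4), hi=3 ⇒ [6,19,11,9,21,22,12,16,14]
19>6: swap(1,3), hi=2 ⇒ [6,9,11,19,21,22,12,16,14]
9>6: swap(1,2), hi=1 ⇒ [6,11,9,19,21,22,12,16,14]
11>6: swap(1,1), hi=0 ⇒ [6,11,9,19,21,22,12,16,14]
done. lo=0 hi=0; a=[6,11,9,19,21,22,12,16,14]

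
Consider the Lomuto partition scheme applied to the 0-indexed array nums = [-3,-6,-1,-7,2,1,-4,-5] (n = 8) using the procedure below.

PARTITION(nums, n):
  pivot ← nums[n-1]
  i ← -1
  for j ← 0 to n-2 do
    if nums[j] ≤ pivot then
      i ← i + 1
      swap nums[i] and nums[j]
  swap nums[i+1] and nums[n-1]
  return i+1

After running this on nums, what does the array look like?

[-6,-7,-5,-3,2,1,-4,-1]

pivot=-5, i=-1
j=0: -3>-5, skip
j=1: -6≤-5, i=0, swap(0,1) ⇒ [-6,-3,-1,-7,2,1,-4,-5]
j=2: -1>-5, skip
j=3: -7≤-5, i=1, swap(1,3) ⇒ [-6,-7,-1,-3,2,1,-4,-5]
j=4: 2>-5, skip
j=5: 1>-5, skip
j=6: -4>-5, skip
swap(2,7) ⇒ [-6,-7,-5,-3,2,1,-4,-1]; return 2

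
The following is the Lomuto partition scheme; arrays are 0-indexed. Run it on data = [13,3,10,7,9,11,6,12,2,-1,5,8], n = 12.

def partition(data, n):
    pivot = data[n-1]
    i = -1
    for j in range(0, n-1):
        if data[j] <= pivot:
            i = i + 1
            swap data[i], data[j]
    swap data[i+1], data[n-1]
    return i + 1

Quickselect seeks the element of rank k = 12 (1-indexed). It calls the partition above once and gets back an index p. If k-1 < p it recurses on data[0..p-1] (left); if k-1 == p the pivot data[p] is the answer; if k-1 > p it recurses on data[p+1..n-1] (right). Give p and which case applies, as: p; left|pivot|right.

pivot=8, i=-1
j=0: 13>8, skip
j=1: 3≤8, i=0, swap(0,1) ⇒ [3,13,10,7,9,11,6,12,2,-1,5,8]
j=2: 10>8, skip
j=3: 7≤8, i=1, swap(1,3) ⇒ [3,7,10,13,9,11,6,12,2,-1,5,8]
j=4: 9>8, skip
j=5: 11>8, skip
j=6: 6≤8, i=2, swap(2,6) ⇒ [3,7,6,13,9,11,10,12,2,-1,5,8]
j=7: 12>8, skip
j=8: 2≤8, i=3, swap(3,8) ⇒ [3,7,6,2,9,11,10,12,13,-1,5,8]
j=9: -1≤8, i=4, swap(4,9) ⇒ [3,7,6,2,-1,11,10,12,13,9,5,8]
j=10: 5≤8, i=5, swap(5,10) ⇒ [3,7,6,2,-1,5,10,12,13,9,11,8]
swap(6,11) ⇒ [3,7,6,2,-1,5,8,12,13,9,11,10]; return 6
p = 6; k-1 = 11 > 6 ⇒ right

6; right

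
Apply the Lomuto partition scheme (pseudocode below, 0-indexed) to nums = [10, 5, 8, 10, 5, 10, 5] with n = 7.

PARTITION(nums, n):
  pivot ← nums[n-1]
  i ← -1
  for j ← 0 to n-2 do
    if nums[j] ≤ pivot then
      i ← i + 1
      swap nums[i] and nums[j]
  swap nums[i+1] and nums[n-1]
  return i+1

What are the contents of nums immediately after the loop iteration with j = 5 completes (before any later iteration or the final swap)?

[5, 5, 8, 10, 10, 10, 5]

pivot = nums[6] = 5; i = -1
j=0: nums[0]=10 > 5 → no swap
j=1: nums[1]=5 ≤ 5 → i=0, swap nums[0],nums[1] → [5, 10, 8, 10, 5, 10, 5]
j=2: nums[2]=8 > 5 → no swap
j=3: nums[3]=10 > 5 → no swap
j=4: nums[4]=5 ≤ 5 → i=1, swap nums[1],nums[4] → [5, 5, 8, 10, 10, 10, 5]
j=5: nums[5]=10 > 5 → no swap
(after j=5) nums = [5, 5, 8, 10, 10, 10, 5]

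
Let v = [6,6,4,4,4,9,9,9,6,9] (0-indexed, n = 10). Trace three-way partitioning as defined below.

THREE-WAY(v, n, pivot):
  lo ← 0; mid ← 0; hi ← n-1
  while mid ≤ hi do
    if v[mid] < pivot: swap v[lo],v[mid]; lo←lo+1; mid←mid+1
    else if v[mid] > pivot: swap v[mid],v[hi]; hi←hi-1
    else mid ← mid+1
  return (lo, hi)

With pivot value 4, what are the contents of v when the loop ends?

[4,4,4,6,9,9,9,6,9,6]

pivot = 4; lo=0, mid=0, hi=9
v[mid]=6>4: swap v[0],v[9]; hi=8 → [9,6,4,4,4,9,9,9,6,6]
v[mid]=9>4: swap v[0],v[8]; hi=7 → [6,6,4,4,4,9,9,9,9,6]
v[mid]=6>4: swap v[0],v[7]; hi=6 → [9,6,4,4,4,9,9,6,9,6]
v[mid]=9>4: swap v[0],v[6]; hi=5 → [9,6,4,4,4,9,9,6,9,6]
v[mid]=9>4: swap v[0],v[5]; hi=4 → [9,6,4,4,4,9,9,6,9,6]
v[mid]=9>4: swap v[0],v[4]; hi=3 → [4,6,4,4,9,9,9,6,9,6]
v[mid]=4=4: mid=1
v[mid]=6>4: swap v[1],v[3]; hi=2 → [4,4,4,6,9,9,9,6,9,6]
v[mid]=4=4: mid=2
v[mid]=4=4: mid=3
end: lo=0, hi=2; v = [4,4,4,6,9,9,9,6,9,6]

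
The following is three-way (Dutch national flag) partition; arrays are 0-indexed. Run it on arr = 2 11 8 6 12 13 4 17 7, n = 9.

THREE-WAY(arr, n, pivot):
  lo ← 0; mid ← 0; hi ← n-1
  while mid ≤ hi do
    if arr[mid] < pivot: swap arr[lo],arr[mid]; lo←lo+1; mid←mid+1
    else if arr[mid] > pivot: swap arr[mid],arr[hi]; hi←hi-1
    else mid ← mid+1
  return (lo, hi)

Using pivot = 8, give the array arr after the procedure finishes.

pivot = 8; lo=0, mid=0, hi=8
arr[mid]=2<8: swap arr[0],arr[0]; lo=1,mid=1 → 2 11 8 6 12 13 4 17 7
arr[mid]=11>8: swap arr[1],arr[8]; hi=7 → 2 7 8 6 12 13 4 17 11
arr[mid]=7<8: swap arr[1],arr[1]; lo=2,mid=2 → 2 7 8 6 12 13 4 17 11
arr[mid]=8=8: mid=3
arr[mid]=6<8: swap arr[2],arr[3]; lo=3,mid=4 → 2 7 6 8 12 13 4 17 11
arr[mid]=12>8: swap arr[4],arr[7]; hi=6 → 2 7 6 8 17 13 4 12 11
arr[mid]=17>8: swap arr[4],arr[6]; hi=5 → 2 7 6 8 4 13 17 12 11
arr[mid]=4<8: swap arr[3],arr[4]; lo=4,mid=5 → 2 7 6 4 8 13 17 12 11
arr[mid]=13>8: swap arr[5],arr[5]; hi=4 → 2 7 6 4 8 13 17 12 11
end: lo=4, hi=4; arr = 2 7 6 4 8 13 17 12 11

2 7 6 4 8 13 17 12 11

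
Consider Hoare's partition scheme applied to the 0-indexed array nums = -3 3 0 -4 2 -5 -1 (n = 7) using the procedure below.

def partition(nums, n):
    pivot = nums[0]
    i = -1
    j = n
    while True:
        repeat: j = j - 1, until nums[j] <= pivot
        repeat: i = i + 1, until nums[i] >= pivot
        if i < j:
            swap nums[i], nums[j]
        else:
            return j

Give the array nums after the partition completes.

pivot = nums[0] = -3; i = -1, j = 7
j→5 (nums[5]=-5≤-3), i→0 (nums[0]=-3≥-3); i<j, swap → -5 3 0 -4 2 -3 -1
j→3 (nums[3]=-4≤-3), i→1 (nums[1]=3≥-3); i<j, swap → -5 -4 0 3 2 -3 -1
j→1, i→2; i≥j, return j=1. nums = -5 -4 0 3 2 -3 -1

-5 -4 0 3 2 -3 -1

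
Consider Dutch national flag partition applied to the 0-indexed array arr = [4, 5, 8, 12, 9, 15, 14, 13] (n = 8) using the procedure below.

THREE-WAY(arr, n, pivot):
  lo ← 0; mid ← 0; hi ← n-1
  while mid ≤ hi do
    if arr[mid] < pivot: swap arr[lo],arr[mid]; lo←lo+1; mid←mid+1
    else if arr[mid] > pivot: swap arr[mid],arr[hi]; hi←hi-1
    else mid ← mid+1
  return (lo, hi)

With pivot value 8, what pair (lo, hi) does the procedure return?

pivot = 8; lo=0, mid=0, hi=7
arr[mid]=4<8: swap arr[0],arr[0]; lo=1,mid=1 → [4, 5, 8, 12, 9, 15, 14, 13]
arr[mid]=5<8: swap arr[1],arr[1]; lo=2,mid=2 → [4, 5, 8, 12, 9, 15, 14, 13]
arr[mid]=8=8: mid=3
arr[mid]=12>8: swap arr[3],arr[7]; hi=6 → [4, 5, 8, 13, 9, 15, 14, 12]
arr[mid]=13>8: swap arr[3],arr[6]; hi=5 → [4, 5, 8, 14, 9, 15, 13, 12]
arr[mid]=14>8: swap arr[3],arr[5]; hi=4 → [4, 5, 8, 15, 9, 14, 13, 12]
arr[mid]=15>8: swap arr[3],arr[4]; hi=3 → [4, 5, 8, 9, 15, 14, 13, 12]
arr[mid]=9>8: swap arr[3],arr[3]; hi=2 → [4, 5, 8, 9, 15, 14, 13, 12]
end: lo=2, hi=2; arr = [4, 5, 8, 9, 15, 14, 13, 12]

(2, 2)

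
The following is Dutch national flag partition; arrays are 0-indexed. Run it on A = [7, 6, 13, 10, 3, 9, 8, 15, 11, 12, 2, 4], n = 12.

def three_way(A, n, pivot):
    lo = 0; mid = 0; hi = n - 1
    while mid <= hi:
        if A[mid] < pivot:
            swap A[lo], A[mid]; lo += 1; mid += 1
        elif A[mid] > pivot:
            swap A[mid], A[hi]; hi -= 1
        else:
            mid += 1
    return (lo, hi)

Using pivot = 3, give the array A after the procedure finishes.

lo=0 mid=0 hi=11
7>3: swap(0,11), hi=10 ⇒ [4, 6, 13, 10, 3, 9, 8, 15, 11, 12, 2, 7]
4>3: swap(0,10), hi=9 ⇒ [2, 6, 13, 10, 3, 9, 8, 15, 11, 12, 4, 7]
2<3: swap(0,0), lo=1 mid=1 ⇒ [2, 6, 13, 10, 3, 9, 8, 15, 11, 12, 4, 7]
6>3: swap(1,9), hi=8 ⇒ [2, 12, 13, 10, 3, 9, 8, 15, 11, 6, 4, 7]
12>3: swap(1,8), hi=7 ⇒ [2, 11, 13, 10, 3, 9, 8, 15, 12, 6, 4, 7]
11>3: swap(1,7), hi=6 ⇒ [2, 15, 13, 10, 3, 9, 8, 11, 12, 6, 4, 7]
15>3: swap(1,6), hi=5 ⇒ [2, 8, 13, 10, 3, 9, 15, 11, 12, 6, 4, 7]
8>3: swap(1,5), hi=4 ⇒ [2, 9, 13, 10, 3, 8, 15, 11, 12, 6, 4, 7]
9>3: swap(1,4), hi=3 ⇒ [2, 3, 13, 10, 9, 8, 15, 11, 12, 6, 4, 7]
3=3: mid=2
13>3: swap(2,3), hi=2 ⇒ [2, 3, 10, 13, 9, 8, 15, 11, 12, 6, 4, 7]
10>3: swap(2,2), hi=1 ⇒ [2, 3, 10, 13, 9, 8, 15, 11, 12, 6, 4, 7]
done. lo=1 hi=1; A=[2, 3, 10, 13, 9, 8, 15, 11, 12, 6, 4, 7]

[2, 3, 10, 13, 9, 8, 15, 11, 12, 6, 4, 7]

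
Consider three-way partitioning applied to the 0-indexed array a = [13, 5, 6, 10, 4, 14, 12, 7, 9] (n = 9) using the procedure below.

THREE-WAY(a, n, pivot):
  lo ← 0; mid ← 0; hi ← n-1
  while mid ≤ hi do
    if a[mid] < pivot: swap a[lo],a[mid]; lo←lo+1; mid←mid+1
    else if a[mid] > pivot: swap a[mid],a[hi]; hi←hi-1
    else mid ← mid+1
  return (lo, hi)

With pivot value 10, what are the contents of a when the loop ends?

[9, 5, 6, 4, 7, 10, 12, 14, 13]

lo=0 mid=0 hi=8
13>10: swap(0,8), hi=7 ⇒ [9, 5, 6, 10, 4, 14, 12, 7, 13]
9<10: swap(0,0), lo=1 mid=1 ⇒ [9, 5, 6, 10, 4, 14, 12, 7, 13]
5<10: swap(1,1), lo=2 mid=2 ⇒ [9, 5, 6, 10, 4, 14, 12, 7, 13]
6<10: swap(2,2), lo=3 mid=3 ⇒ [9, 5, 6, 10, 4, 14, 12, 7, 13]
10=10: mid=4
4<10: swap(3,4), lo=4 mid=5 ⇒ [9, 5, 6, 4, 10, 14, 12, 7, 13]
14>10: swap(5,7), hi=6 ⇒ [9, 5, 6, 4, 10, 7, 12, 14, 13]
7<10: swap(4,5), lo=5 mid=6 ⇒ [9, 5, 6, 4, 7, 10, 12, 14, 13]
12>10: swap(6,6), hi=5 ⇒ [9, 5, 6, 4, 7, 10, 12, 14, 13]
done. lo=5 hi=5; a=[9, 5, 6, 4, 7, 10, 12, 14, 13]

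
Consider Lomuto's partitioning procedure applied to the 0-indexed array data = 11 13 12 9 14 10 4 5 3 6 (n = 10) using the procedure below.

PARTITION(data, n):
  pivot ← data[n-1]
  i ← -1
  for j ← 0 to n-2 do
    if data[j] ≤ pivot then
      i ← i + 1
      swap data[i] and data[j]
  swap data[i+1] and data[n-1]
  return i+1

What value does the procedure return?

3

pivot = data[9] = 6; i = -1
j=0: data[0]=11 > 6 → no swap
j=1: data[1]=13 > 6 → no swap
j=2: data[2]=12 > 6 → no swap
j=3: data[3]=9 > 6 → no swap
j=4: data[4]=14 > 6 → no swap
j=5: data[5]=10 > 6 → no swap
j=6: data[6]=4 ≤ 6 → i=0, swap data[0],data[6] → 4 13 12 9 14 10 11 5 3 6
j=7: data[7]=5 ≤ 6 → i=1, swap data[1],data[7] → 4 5 12 9 14 10 11 13 3 6
j=8: data[8]=3 ≤ 6 → i=2, swap data[2],data[8] → 4 5 3 9 14 10 11 13 12 6
final swap data[3],data[9] → 4 5 3 6 14 10 11 13 12 9; return 3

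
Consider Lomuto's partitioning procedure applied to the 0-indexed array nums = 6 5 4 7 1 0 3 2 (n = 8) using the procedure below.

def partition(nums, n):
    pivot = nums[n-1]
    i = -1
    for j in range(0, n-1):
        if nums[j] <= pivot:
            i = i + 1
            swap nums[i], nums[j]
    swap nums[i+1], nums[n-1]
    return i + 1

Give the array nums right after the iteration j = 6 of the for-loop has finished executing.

1 0 4 7 6 5 3 2

pivot = nums[7] = 2; i = -1
j=0: nums[0]=6 > 2 → no swap
j=1: nums[1]=5 > 2 → no swap
j=2: nums[2]=4 > 2 → no swap
j=3: nums[3]=7 > 2 → no swap
j=4: nums[4]=1 ≤ 2 → i=0, swap nums[0],nums[4] → 1 5 4 7 6 0 3 2
j=5: nums[5]=0 ≤ 2 → i=1, swap nums[1],nums[5] → 1 0 4 7 6 5 3 2
j=6: nums[6]=3 > 2 → no swap
(after j=6) nums = 1 0 4 7 6 5 3 2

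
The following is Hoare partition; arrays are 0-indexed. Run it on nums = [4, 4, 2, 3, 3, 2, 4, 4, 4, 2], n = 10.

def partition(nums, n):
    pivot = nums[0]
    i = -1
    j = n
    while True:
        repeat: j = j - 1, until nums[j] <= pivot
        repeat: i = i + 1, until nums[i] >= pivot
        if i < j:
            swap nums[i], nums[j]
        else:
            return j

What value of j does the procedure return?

pivot=4
j stops at 9 (2), i stops at 0 (4); swap ⇒ [2, 4, 2, 3, 3, 2, 4, 4, 4, 4]
j stops at 8 (4), i stops at 1 (4); swap ⇒ [2, 4, 2, 3, 3, 2, 4, 4, 4, 4]
j stops at 7 (4), i stops at 6 (4); swap ⇒ [2, 4, 2, 3, 3, 2, 4, 4, 4, 4]
j stops at 6, i stops at 7; i≥j ⇒ return 6. nums=[2, 4, 2, 3, 3, 2, 4, 4, 4, 4]

6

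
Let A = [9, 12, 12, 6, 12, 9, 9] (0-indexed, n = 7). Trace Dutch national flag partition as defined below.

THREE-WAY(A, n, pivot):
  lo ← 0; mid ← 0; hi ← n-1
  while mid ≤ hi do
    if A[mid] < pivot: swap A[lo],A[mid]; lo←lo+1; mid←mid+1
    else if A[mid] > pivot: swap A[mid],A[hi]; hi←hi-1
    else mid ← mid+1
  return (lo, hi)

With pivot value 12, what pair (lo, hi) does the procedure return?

pivot = 12; lo=0, mid=0, hi=6
A[mid]=9<12: swap A[0],A[0]; lo=1,mid=1 → [9, 12, 12, 6, 12, 9, 9]
A[mid]=12=12: mid=2
A[mid]=12=12: mid=3
A[mid]=6<12: swap A[1],A[3]; lo=2,mid=4 → [9, 6, 12, 12, 12, 9, 9]
A[mid]=12=12: mid=5
A[mid]=9<12: swap A[2],A[5]; lo=3,mid=6 → [9, 6, 9, 12, 12, 12, 9]
A[mid]=9<12: swap A[3],A[6]; lo=4,mid=7 → [9, 6, 9, 9, 12, 12, 12]
end: lo=4, hi=6; A = [9, 6, 9, 9, 12, 12, 12]

(4, 6)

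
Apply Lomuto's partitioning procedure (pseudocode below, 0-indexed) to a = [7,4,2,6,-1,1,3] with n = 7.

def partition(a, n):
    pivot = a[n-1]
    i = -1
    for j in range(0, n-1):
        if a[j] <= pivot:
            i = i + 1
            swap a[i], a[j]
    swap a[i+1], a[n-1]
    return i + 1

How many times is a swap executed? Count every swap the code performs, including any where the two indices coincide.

pivot = a[6] = 3; i = -1
j=0: a[0]=7 > 3 → no swap
j=1: a[1]=4 > 3 → no swap
j=2: a[2]=2 ≤ 3 → i=0, swap a[0],a[2] → [2,4,7,6,-1,1,3]
j=3: a[3]=6 > 3 → no swap
j=4: a[4]=-1 ≤ 3 → i=1, swap a[1],a[4] → [2,-1,7,6,4,1,3]
j=5: a[5]=1 ≤ 3 → i=2, swap a[2],a[5] → [2,-1,1,6,4,7,3]
final swap a[3],a[6] → [2,-1,1,3,4,7,6]; return 3

4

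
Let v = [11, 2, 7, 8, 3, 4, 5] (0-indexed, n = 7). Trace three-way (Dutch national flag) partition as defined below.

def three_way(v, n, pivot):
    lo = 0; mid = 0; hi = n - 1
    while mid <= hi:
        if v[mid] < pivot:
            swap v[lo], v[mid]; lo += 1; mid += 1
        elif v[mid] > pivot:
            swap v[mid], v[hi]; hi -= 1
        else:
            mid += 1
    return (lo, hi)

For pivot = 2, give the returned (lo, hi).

(0, 0)

pivot = 2; lo=0, mid=0, hi=6
v[mid]=11>2: swap v[0],v[6]; hi=5 → [5, 2, 7, 8, 3, 4, 11]
v[mid]=5>2: swap v[0],v[5]; hi=4 → [4, 2, 7, 8, 3, 5, 11]
v[mid]=4>2: swap v[0],v[4]; hi=3 → [3, 2, 7, 8, 4, 5, 11]
v[mid]=3>2: swap v[0],v[3]; hi=2 → [8, 2, 7, 3, 4, 5, 11]
v[mid]=8>2: swap v[0],v[2]; hi=1 → [7, 2, 8, 3, 4, 5, 11]
v[mid]=7>2: swap v[0],v[1]; hi=0 → [2, 7, 8, 3, 4, 5, 11]
v[mid]=2=2: mid=1
end: lo=0, hi=0; v = [2, 7, 8, 3, 4, 5, 11]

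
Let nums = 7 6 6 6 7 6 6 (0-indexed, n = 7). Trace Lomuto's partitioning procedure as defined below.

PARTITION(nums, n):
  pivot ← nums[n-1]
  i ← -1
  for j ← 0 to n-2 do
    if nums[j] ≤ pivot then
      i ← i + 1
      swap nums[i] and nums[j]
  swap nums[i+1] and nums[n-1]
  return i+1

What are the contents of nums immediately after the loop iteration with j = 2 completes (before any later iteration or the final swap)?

pivot = nums[6] = 6; i = -1
j=0: nums[0]=7 > 6 → no swap
j=1: nums[1]=6 ≤ 6 → i=0, swap nums[0],nums[1] → 6 7 6 6 7 6 6
j=2: nums[2]=6 ≤ 6 → i=1, swap nums[1],nums[2] → 6 6 7 6 7 6 6
(after j=2) nums = 6 6 7 6 7 6 6

6 6 7 6 7 6 6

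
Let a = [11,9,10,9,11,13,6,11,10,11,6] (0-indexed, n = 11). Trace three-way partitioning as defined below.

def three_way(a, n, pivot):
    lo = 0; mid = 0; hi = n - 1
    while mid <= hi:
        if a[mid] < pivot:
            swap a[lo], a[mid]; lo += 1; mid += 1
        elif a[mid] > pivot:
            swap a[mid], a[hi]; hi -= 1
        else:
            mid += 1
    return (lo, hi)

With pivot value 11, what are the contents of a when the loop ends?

lo=0 mid=0 hi=10
11=11: mid=1
9<11: swap(0,1), lo=1 mid=2 ⇒ [9,11,10,9,11,13,6,11,10,11,6]
10<11: swap(1,2), lo=2 mid=3 ⇒ [9,10,11,9,11,13,6,11,10,11,6]
9<11: swap(2,3), lo=3 mid=4 ⇒ [9,10,9,11,11,13,6,11,10,11,6]
11=11: mid=5
13>11: swap(5,10), hi=9 ⇒ [9,10,9,11,11,6,6,11,10,11,13]
6<11: swap(3,5), lo=4 mid=6 ⇒ [9,10,9,6,11,11,6,11,10,11,13]
6<11: swap(4,6), lo=5 mid=7 ⇒ [9,10,9,6,6,11,11,11,10,11,13]
11=11: mid=8
10<11: swap(5,8), lo=6 mid=9 ⇒ [9,10,9,6,6,10,11,11,11,11,13]
11=11: mid=10
done. lo=6 hi=9; a=[9,10,9,6,6,10,11,11,11,11,13]

[9,10,9,6,6,10,11,11,11,11,13]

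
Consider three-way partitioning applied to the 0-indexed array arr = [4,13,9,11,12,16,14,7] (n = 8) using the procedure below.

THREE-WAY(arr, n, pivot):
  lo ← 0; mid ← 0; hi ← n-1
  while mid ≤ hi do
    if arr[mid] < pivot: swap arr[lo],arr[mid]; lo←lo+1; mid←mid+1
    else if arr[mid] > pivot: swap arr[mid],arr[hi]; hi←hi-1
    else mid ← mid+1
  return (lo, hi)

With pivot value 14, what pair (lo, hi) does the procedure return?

lo=0 mid=0 hi=7
4<14: swap(0,0), lo=1 mid=1 ⇒ [4,13,9,11,12,16,14,7]
13<14: swap(1,1), lo=2 mid=2 ⇒ [4,13,9,11,12,16,14,7]
9<14: swap(2,2), lo=3 mid=3 ⇒ [4,13,9,11,12,16,14,7]
11<14: swap(3,3), lo=4 mid=4 ⇒ [4,13,9,11,12,16,14,7]
12<14: swap(4,4), lo=5 mid=5 ⇒ [4,13,9,11,12,16,14,7]
16>14: swap(5,7), hi=6 ⇒ [4,13,9,11,12,7,14,16]
7<14: swap(5,5), lo=6 mid=6 ⇒ [4,13,9,11,12,7,14,16]
14=14: mid=7
done. lo=6 hi=6; arr=[4,13,9,11,12,7,14,16]

(6, 6)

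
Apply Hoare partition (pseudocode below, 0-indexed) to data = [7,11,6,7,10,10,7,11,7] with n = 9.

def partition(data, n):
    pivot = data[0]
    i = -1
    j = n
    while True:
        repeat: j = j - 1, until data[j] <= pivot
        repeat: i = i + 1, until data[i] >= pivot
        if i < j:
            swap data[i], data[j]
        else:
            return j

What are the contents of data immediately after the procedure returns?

[7,7,6,7,10,10,11,11,7]

pivot = data[0] = 7; i = -1, j = 9
j→8 (data[8]=7≤7), i→0 (data[0]=7≥7); i<j, swap → [7,11,6,7,10,10,7,11,7]
j→6 (data[6]=7≤7), i→1 (data[1]=11≥7); i<j, swap → [7,7,6,7,10,10,11,11,7]
j→3, i→3; i≥j, return j=3. data = [7,7,6,7,10,10,11,11,7]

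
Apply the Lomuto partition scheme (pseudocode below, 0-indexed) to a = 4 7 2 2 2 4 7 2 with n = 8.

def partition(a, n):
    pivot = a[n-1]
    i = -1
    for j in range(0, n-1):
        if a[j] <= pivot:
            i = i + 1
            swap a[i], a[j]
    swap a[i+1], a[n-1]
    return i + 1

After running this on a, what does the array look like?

2 2 2 2 4 4 7 7

pivot = a[7] = 2; i = -1
j=0: a[0]=4 > 2 → no swap
j=1: a[1]=7 > 2 → no swap
j=2: a[2]=2 ≤ 2 → i=0, swap a[0],a[2] → 2 7 4 2 2 4 7 2
j=3: a[3]=2 ≤ 2 → i=1, swap a[1],a[3] → 2 2 4 7 2 4 7 2
j=4: a[4]=2 ≤ 2 → i=2, swap a[2],a[4] → 2 2 2 7 4 4 7 2
j=5: a[5]=4 > 2 → no swap
j=6: a[6]=7 > 2 → no swap
final swap a[3],a[7] → 2 2 2 2 4 4 7 7; return 3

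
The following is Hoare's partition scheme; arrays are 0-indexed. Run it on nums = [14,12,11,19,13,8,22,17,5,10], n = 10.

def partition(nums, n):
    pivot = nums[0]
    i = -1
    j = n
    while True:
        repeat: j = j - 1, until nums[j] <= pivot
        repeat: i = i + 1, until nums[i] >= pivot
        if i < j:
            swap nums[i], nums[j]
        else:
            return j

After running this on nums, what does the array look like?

pivot = nums[0] = 14; i = -1, j = 10
j→9 (nums[9]=10≤14), i→0 (nums[0]=14≥14); i<j, swap → [10,12,11,19,13,8,22,17,5,14]
j→8 (nums[8]=5≤14), i→3 (nums[3]=19≥14); i<j, swap → [10,12,11,5,13,8,22,17,19,14]
j→5, i→6; i≥j, return j=5. nums = [10,12,11,5,13,8,22,17,19,14]

[10,12,11,5,13,8,22,17,19,14]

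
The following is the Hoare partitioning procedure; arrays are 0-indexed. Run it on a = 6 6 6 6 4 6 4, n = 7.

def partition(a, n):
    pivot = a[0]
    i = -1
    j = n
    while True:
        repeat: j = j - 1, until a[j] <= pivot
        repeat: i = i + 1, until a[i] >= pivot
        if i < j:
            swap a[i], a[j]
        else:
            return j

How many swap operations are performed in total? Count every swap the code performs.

pivot = a[0] = 6; i = -1, j = 7
j→6 (a[6]=4≤6), i→0 (a[0]=6≥6); i<j, swap → 4 6 6 6 4 6 6
j→5 (a[5]=6≤6), i→1 (a[1]=6≥6); i<j, swap → 4 6 6 6 4 6 6
j→4 (a[4]=4≤6), i→2 (a[2]=6≥6); i<j, swap → 4 6 4 6 6 6 6
j→3, i→3; i≥j, return j=3. a = 4 6 4 6 6 6 6

3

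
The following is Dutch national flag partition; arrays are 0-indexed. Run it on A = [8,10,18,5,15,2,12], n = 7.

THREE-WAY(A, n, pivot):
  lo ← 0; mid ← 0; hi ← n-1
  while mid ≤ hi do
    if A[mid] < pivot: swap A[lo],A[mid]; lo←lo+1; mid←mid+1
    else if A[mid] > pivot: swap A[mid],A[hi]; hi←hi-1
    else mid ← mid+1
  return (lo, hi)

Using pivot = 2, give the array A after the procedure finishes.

[2,18,5,15,10,12,8]

lo=0 mid=0 hi=6
8>2: swap(0,6), hi=5 ⇒ [12,10,18,5,15,2,8]
12>2: swap(0,5), hi=4 ⇒ [2,10,18,5,15,12,8]
2=2: mid=1
10>2: swap(1,4), hi=3 ⇒ [2,15,18,5,10,12,8]
15>2: swap(1,3), hi=2 ⇒ [2,5,18,15,10,12,8]
5>2: swap(1,2), hi=1 ⇒ [2,18,5,15,10,12,8]
18>2: swap(1,1), hi=0 ⇒ [2,18,5,15,10,12,8]
done. lo=0 hi=0; A=[2,18,5,15,10,12,8]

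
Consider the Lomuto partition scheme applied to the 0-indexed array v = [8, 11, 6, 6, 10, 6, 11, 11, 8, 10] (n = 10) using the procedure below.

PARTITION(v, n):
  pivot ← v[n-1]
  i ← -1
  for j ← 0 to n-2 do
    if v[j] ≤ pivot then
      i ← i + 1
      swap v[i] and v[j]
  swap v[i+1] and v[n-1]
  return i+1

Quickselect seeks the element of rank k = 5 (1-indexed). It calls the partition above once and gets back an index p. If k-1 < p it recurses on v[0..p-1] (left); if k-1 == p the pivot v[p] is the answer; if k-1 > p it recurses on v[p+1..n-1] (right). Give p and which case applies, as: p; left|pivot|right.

6; left

pivot = v[9] = 10; i = -1
j=0: v[0]=8 ≤ 10 → i=0, swap v[0],v[0] (no change) → [8, 11, 6, 6, 10, 6, 11, 11, 8, 10]
j=1: v[1]=11 > 10 → no swap
j=2: v[2]=6 ≤ 10 → i=1, swap v[1],v[2] → [8, 6, 11, 6, 10, 6, 11, 11, 8, 10]
j=3: v[3]=6 ≤ 10 → i=2, swap v[2],v[3] → [8, 6, 6, 11, 10, 6, 11, 11, 8, 10]
j=4: v[4]=10 ≤ 10 → i=3, swap v[3],v[4] → [8, 6, 6, 10, 11, 6, 11, 11, 8, 10]
j=5: v[5]=6 ≤ 10 → i=4, swap v[4],v[5] → [8, 6, 6, 10, 6, 11, 11, 11, 8, 10]
j=6: v[6]=11 > 10 → no swap
j=7: v[7]=11 > 10 → no swap
j=8: v[8]=8 ≤ 10 → i=5, swap v[5],v[8] → [8, 6, 6, 10, 6, 8, 11, 11, 11, 10]
final swap v[6],v[9] → [8, 6, 6, 10, 6, 8, 10, 11, 11, 11]; return 6
p = 6; k-1 = 4 < 6 ⇒ left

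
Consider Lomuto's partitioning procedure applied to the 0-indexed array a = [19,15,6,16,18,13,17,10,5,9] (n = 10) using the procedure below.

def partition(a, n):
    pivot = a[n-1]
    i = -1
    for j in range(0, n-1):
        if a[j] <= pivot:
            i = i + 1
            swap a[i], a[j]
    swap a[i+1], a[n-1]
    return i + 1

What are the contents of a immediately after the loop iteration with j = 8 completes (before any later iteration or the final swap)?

[6,5,19,16,18,13,17,10,15,9]

pivot=9, i=-1
j=0: 19>9, skip
j=1: 15>9, skip
j=2: 6≤9, i=0, swap(0,2) ⇒ [6,15,19,16,18,13,17,10,5,9]
j=3: 16>9, skip
j=4: 18>9, skip
j=5: 13>9, skip
j=6: 17>9, skip
j=7: 10>9, skip
j=8: 5≤9, i=1, swap(1,8) ⇒ [6,5,19,16,18,13,17,10,15,9]
(after j=8) a = [6,5,19,16,18,13,17,10,15,9]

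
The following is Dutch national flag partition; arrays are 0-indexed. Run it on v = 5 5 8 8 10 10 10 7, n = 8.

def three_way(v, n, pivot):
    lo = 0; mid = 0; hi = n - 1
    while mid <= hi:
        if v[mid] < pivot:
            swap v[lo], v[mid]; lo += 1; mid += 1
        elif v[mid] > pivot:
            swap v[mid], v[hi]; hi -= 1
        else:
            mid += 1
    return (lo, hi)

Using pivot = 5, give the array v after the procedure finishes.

pivot = 5; lo=0, mid=0, hi=7
v[mid]=5=5: mid=1
v[mid]=5=5: mid=2
v[mid]=8>5: swap v[2],v[7]; hi=6 → 5 5 7 8 10 10 10 8
v[mid]=7>5: swap v[2],v[6]; hi=5 → 5 5 10 8 10 10 7 8
v[mid]=10>5: swap v[2],v[5]; hi=4 → 5 5 10 8 10 10 7 8
v[mid]=10>5: swap v[2],v[4]; hi=3 → 5 5 10 8 10 10 7 8
v[mid]=10>5: swap v[2],v[3]; hi=2 → 5 5 8 10 10 10 7 8
v[mid]=8>5: swap v[2],v[2]; hi=1 → 5 5 8 10 10 10 7 8
end: lo=0, hi=1; v = 5 5 8 10 10 10 7 8

5 5 8 10 10 10 7 8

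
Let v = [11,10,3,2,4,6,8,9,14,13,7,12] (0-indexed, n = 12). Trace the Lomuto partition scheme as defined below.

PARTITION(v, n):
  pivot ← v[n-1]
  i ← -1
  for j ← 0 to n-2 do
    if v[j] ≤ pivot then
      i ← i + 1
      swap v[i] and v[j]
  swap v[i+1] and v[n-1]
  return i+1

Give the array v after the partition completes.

pivot = v[11] = 12; i = -1
j=0: v[0]=11 ≤ 12 → i=0, swap v[0],v[0] (no change) → [11,10,3,2,4,6,8,9,14,13,7,12]
j=1: v[1]=10 ≤ 12 → i=1, swap v[1],v[1] (no change) → [11,10,3,2,4,6,8,9,14,13,7,12]
j=2: v[2]=3 ≤ 12 → i=2, swap v[2],v[2] (no change) → [11,10,3,2,4,6,8,9,14,13,7,12]
j=3: v[3]=2 ≤ 12 → i=3, swap v[3],v[3] (no change) → [11,10,3,2,4,6,8,9,14,13,7,12]
j=4: v[4]=4 ≤ 12 → i=4, swap v[4],v[4] (no change) → [11,10,3,2,4,6,8,9,14,13,7,12]
j=5: v[5]=6 ≤ 12 → i=5, swap v[5],v[5] (no change) → [11,10,3,2,4,6,8,9,14,13,7,12]
j=6: v[6]=8 ≤ 12 → i=6, swap v[6],v[6] (no change) → [11,10,3,2,4,6,8,9,14,13,7,12]
j=7: v[7]=9 ≤ 12 → i=7, swap v[7],v[7] (no change) → [11,10,3,2,4,6,8,9,14,13,7,12]
j=8: v[8]=14 > 12 → no swap
j=9: v[9]=13 > 12 → no swap
j=10: v[10]=7 ≤ 12 → i=8, swap v[8],v[10] → [11,10,3,2,4,6,8,9,7,13,14,12]
final swap v[9],v[11] → [11,10,3,2,4,6,8,9,7,12,14,13]; return 9

[11,10,3,2,4,6,8,9,7,12,14,13]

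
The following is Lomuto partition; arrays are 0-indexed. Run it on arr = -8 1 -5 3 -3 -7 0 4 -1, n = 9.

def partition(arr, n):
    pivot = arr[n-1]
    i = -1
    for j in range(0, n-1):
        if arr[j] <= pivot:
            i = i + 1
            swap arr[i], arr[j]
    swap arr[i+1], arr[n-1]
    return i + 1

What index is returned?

pivot=-1, i=-1
j=0: -8≤-1, i=0, swap(0,0) ⇒ -8 1 -5 3 -3 -7 0 4 -1
j=1: 1>-1, skip
j=2: -5≤-1, i=1, swap(1,2) ⇒ -8 -5 1 3 -3 -7 0 4 -1
j=3: 3>-1, skip
j=4: -3≤-1, i=2, swap(2,4) ⇒ -8 -5 -3 3 1 -7 0 4 -1
j=5: -7≤-1, i=3, swap(3,5) ⇒ -8 -5 -3 -7 1 3 0 4 -1
j=6: 0>-1, skip
j=7: 4>-1, skip
swap(4,8) ⇒ -8 -5 -3 -7 -1 3 0 4 1; return 4

4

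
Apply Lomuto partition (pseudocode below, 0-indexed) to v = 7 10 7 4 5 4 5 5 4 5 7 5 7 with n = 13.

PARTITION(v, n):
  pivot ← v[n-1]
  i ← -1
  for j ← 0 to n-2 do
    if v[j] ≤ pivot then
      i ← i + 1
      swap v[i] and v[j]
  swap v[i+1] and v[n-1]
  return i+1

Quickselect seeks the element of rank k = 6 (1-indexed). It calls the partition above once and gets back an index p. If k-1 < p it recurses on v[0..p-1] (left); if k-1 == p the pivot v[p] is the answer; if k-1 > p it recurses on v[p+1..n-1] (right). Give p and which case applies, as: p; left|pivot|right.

11; left

pivot = v[12] = 7; i = -1
j=0: v[0]=7 ≤ 7 → i=0, swap v[0],v[0] (no change) → 7 10 7 4 5 4 5 5 4 5 7 5 7
j=1: v[1]=10 > 7 → no swap
j=2: v[2]=7 ≤ 7 → i=1, swap v[1],v[2] → 7 7 10 4 5 4 5 5 4 5 7 5 7
j=3: v[3]=4 ≤ 7 → i=2, swap v[2],v[3] → 7 7 4 10 5 4 5 5 4 5 7 5 7
j=4: v[4]=5 ≤ 7 → i=3, swap v[3],v[4] → 7 7 4 5 10 4 5 5 4 5 7 5 7
j=5: v[5]=4 ≤ 7 → i=4, swap v[4],v[5] → 7 7 4 5 4 10 5 5 4 5 7 5 7
j=6: v[6]=5 ≤ 7 → i=5, swap v[5],v[6] → 7 7 4 5 4 5 10 5 4 5 7 5 7
j=7: v[7]=5 ≤ 7 → i=6, swap v[6],v[7] → 7 7 4 5 4 5 5 10 4 5 7 5 7
j=8: v[8]=4 ≤ 7 → i=7, swap v[7],v[8] → 7 7 4 5 4 5 5 4 10 5 7 5 7
j=9: v[9]=5 ≤ 7 → i=8, swap v[8],v[9] → 7 7 4 5 4 5 5 4 5 10 7 5 7
j=10: v[10]=7 ≤ 7 → i=9, swap v[9],v[10] → 7 7 4 5 4 5 5 4 5 7 10 5 7
j=11: v[11]=5 ≤ 7 → i=10, swap v[10],v[11] → 7 7 4 5 4 5 5 4 5 7 5 10 7
final swap v[11],v[12] → 7 7 4 5 4 5 5 4 5 7 5 7 10; return 11
p = 11; k-1 = 5 < 11 ⇒ left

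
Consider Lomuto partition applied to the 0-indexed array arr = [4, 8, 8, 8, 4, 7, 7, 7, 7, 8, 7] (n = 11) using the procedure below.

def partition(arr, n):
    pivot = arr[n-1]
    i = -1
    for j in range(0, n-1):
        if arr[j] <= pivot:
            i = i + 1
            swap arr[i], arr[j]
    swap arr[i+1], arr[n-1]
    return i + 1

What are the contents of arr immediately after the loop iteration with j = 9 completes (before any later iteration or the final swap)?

pivot=7, i=-1
j=0: 4≤7, i=0, swap(0,0) ⇒ [4, 8, 8, 8, 4, 7, 7, 7, 7, 8, 7]
j=1: 8>7, skip
j=2: 8>7, skip
j=3: 8>7, skip
j=4: 4≤7, i=1, swap(1,4) ⇒ [4, 4, 8, 8, 8, 7, 7, 7, 7, 8, 7]
j=5: 7≤7, i=2, swap(2,5) ⇒ [4, 4, 7, 8, 8, 8, 7, 7, 7, 8, 7]
j=6: 7≤7, i=3, swap(3,6) ⇒ [4, 4, 7, 7, 8, 8, 8, 7, 7, 8, 7]
j=7: 7≤7, i=4, swap(4,7) ⇒ [4, 4, 7, 7, 7, 8, 8, 8, 7, 8, 7]
j=8: 7≤7, i=5, swap(5,8) ⇒ [4, 4, 7, 7, 7, 7, 8, 8, 8, 8, 7]
j=9: 8>7, skip
(after j=9) arr = [4, 4, 7, 7, 7, 7, 8, 8, 8, 8, 7]

[4, 4, 7, 7, 7, 7, 8, 8, 8, 8, 7]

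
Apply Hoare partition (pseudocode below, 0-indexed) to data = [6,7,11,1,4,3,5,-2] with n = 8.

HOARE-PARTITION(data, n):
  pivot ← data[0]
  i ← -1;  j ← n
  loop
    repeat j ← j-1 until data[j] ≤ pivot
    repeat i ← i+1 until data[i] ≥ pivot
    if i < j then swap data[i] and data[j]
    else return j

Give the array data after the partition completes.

[-2,5,3,1,4,11,7,6]

pivot=6
j stops at 7 (-2), i stops at 0 (6); swap ⇒ [-2,7,11,1,4,3,5,6]
j stops at 6 (5), i stops at 1 (7); swap ⇒ [-2,5,11,1,4,3,7,6]
j stops at 5 (3), i stops at 2 (11); swap ⇒ [-2,5,3,1,4,11,7,6]
j stops at 4, i stops at 5; i≥j ⇒ return 4. data=[-2,5,3,1,4,11,7,6]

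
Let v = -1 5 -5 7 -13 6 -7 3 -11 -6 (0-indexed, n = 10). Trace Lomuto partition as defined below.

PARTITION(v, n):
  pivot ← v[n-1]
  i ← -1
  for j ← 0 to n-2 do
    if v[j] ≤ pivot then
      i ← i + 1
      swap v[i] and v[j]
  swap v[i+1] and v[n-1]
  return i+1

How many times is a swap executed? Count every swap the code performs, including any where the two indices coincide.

pivot = v[9] = -6; i = -1
j=0: v[0]=-1 > -6 → no swap
j=1: v[1]=5 > -6 → no swap
j=2: v[2]=-5 > -6 → no swap
j=3: v[3]=7 > -6 → no swap
j=4: v[4]=-13 ≤ -6 → i=0, swap v[0],v[4] → -13 5 -5 7 -1 6 -7 3 -11 -6
j=5: v[5]=6 > -6 → no swap
j=6: v[6]=-7 ≤ -6 → i=1, swap v[1],v[6] → -13 -7 -5 7 -1 6 5 3 -11 -6
j=7: v[7]=3 > -6 → no swap
j=8: v[8]=-11 ≤ -6 → i=2, swap v[2],v[8] → -13 -7 -11 7 -1 6 5 3 -5 -6
final swap v[3],v[9] → -13 -7 -11 -6 -1 6 5 3 -5 7; return 3

4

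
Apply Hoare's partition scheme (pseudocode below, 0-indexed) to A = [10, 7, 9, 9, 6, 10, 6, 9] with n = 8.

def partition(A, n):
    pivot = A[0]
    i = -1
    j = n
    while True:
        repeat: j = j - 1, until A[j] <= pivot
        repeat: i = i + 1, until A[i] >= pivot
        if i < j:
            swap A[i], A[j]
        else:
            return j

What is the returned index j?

5

pivot = A[0] = 10; i = -1, j = 8
j→7 (A[7]=9≤10), i→0 (A[0]=10≥10); i<j, swap → [9, 7, 9, 9, 6, 10, 6, 10]
j→6 (A[6]=6≤10), i→5 (A[5]=10≥10); i<j, swap → [9, 7, 9, 9, 6, 6, 10, 10]
j→5, i→6; i≥j, return j=5. A = [9, 7, 9, 9, 6, 6, 10, 10]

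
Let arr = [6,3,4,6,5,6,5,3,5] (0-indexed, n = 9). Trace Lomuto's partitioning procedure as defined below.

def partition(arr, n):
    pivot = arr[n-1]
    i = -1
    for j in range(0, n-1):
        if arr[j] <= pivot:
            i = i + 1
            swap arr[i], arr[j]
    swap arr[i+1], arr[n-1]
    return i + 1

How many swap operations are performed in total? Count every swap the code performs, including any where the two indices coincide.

6

pivot = arr[8] = 5; i = -1
j=0: arr[0]=6 > 5 → no swap
j=1: arr[1]=3 ≤ 5 → i=0, swap arr[0],arr[1] → [3,6,4,6,5,6,5,3,5]
j=2: arr[2]=4 ≤ 5 → i=1, swap arr[1],arr[2] → [3,4,6,6,5,6,5,3,5]
j=3: arr[3]=6 > 5 → no swap
j=4: arr[4]=5 ≤ 5 → i=2, swap arr[2],arr[4] → [3,4,5,6,6,6,5,3,5]
j=5: arr[5]=6 > 5 → no swap
j=6: arr[6]=5 ≤ 5 → i=3, swap arr[3],arr[6] → [3,4,5,5,6,6,6,3,5]
j=7: arr[7]=3 ≤ 5 → i=4, swap arr[4],arr[7] → [3,4,5,5,3,6,6,6,5]
final swap arr[5],arr[8] → [3,4,5,5,3,5,6,6,6]; return 5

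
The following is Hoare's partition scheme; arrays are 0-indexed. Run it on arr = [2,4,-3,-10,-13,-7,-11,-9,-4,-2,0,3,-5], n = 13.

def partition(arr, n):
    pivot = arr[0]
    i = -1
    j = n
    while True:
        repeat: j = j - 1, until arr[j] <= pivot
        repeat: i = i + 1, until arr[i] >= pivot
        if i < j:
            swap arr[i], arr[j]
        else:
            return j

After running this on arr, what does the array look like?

[-5,0,-3,-10,-13,-7,-11,-9,-4,-2,4,3,2]

pivot=2
j stops at 12 (-5), i stops at 0 (2); swap ⇒ [-5,4,-3,-10,-13,-7,-11,-9,-4,-2,0,3,2]
j stops at 10 (0), i stops at 1 (4); swap ⇒ [-5,0,-3,-10,-13,-7,-11,-9,-4,-2,4,3,2]
j stops at 9, i stops at 10; i≥j ⇒ return 9. arr=[-5,0,-3,-10,-13,-7,-11,-9,-4,-2,4,3,2]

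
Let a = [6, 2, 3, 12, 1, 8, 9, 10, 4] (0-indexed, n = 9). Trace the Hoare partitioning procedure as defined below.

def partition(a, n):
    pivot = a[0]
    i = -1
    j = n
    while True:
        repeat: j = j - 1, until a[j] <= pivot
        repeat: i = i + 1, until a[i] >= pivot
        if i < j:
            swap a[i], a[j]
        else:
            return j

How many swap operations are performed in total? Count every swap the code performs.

2

pivot=6
j stops at 8 (4), i stops at 0 (6); swap ⇒ [4, 2, 3, 12, 1, 8, 9, 10, 6]
j stops at 4 (1), i stops at 3 (12); swap ⇒ [4, 2, 3, 1, 12, 8, 9, 10, 6]
j stops at 3, i stops at 4; i≥j ⇒ return 3. a=[4, 2, 3, 1, 12, 8, 9, 10, 6]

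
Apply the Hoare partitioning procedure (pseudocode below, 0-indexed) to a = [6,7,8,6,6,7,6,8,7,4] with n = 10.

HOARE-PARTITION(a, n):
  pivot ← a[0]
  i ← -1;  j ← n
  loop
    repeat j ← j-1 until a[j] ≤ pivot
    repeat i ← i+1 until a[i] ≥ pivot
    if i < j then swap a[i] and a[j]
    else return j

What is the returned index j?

3

pivot=6
j stops at 9 (4), i stops at 0 (6); swap ⇒ [4,7,8,6,6,7,6,8,7,6]
j stops at 6 (6), i stops at 1 (7); swap ⇒ [4,6,8,6,6,7,7,8,7,6]
j stops at 4 (6), i stops at 2 (8); swap ⇒ [4,6,6,6,8,7,7,8,7,6]
j stops at 3, i stops at 3; i≥j ⇒ return 3. a=[4,6,6,6,8,7,7,8,7,6]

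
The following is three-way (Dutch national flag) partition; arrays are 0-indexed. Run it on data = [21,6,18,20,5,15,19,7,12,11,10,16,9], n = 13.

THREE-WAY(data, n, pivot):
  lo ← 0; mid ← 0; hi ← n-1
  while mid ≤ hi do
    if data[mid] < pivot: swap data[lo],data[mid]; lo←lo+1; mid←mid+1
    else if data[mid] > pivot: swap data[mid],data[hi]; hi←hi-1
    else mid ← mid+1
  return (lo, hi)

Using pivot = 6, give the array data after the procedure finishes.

[5,6,20,18,15,19,7,12,11,10,16,9,21]

lo=0 mid=0 hi=12
21>6: swap(0,12), hi=11 ⇒ [9,6,18,20,5,15,19,7,12,11,10,16,21]
9>6: swap(0,11), hi=10 ⇒ [16,6,18,20,5,15,19,7,12,11,10,9,21]
16>6: swap(0,10), hi=9 ⇒ [10,6,18,20,5,15,19,7,12,11,16,9,21]
10>6: swap(0,9), hi=8 ⇒ [11,6,18,20,5,15,19,7,12,10,16,9,21]
11>6: swap(0,8), hi=7 ⇒ [12,6,18,20,5,15,19,7,11,10,16,9,21]
12>6: swap(0,7), hi=6 ⇒ [7,6,18,20,5,15,19,12,11,10,16,9,21]
7>6: swap(0,6), hi=5 ⇒ [19,6,18,20,5,15,7,12,11,10,16,9,21]
19>6: swap(0,5), hi=4 ⇒ [15,6,18,20,5,19,7,12,11,10,16,9,21]
15>6: swap(0,4), hi=3 ⇒ [5,6,18,20,15,19,7,12,11,10,16,9,21]
5<6: swap(0,0), lo=1 mid=1 ⇒ [5,6,18,20,15,19,7,12,11,10,16,9,21]
6=6: mid=2
18>6: swap(2,3), hi=2 ⇒ [5,6,20,18,15,19,7,12,11,10,16,9,21]
20>6: swap(2,2), hi=1 ⇒ [5,6,20,18,15,19,7,12,11,10,16,9,21]
done. lo=1 hi=1; data=[5,6,20,18,15,19,7,12,11,10,16,9,21]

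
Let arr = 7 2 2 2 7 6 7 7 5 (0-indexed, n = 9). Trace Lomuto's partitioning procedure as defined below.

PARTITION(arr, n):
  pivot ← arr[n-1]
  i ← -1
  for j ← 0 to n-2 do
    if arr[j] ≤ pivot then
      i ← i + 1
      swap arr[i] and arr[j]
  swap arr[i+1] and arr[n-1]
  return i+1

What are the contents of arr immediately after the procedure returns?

2 2 2 5 7 6 7 7 7

pivot=5, i=-1
j=0: 7>5, skip
j=1: 2≤5, i=0, swap(0,1) ⇒ 2 7 2 2 7 6 7 7 5
j=2: 2≤5, i=1, swap(1,2) ⇒ 2 2 7 2 7 6 7 7 5
j=3: 2≤5, i=2, swap(2,3) ⇒ 2 2 2 7 7 6 7 7 5
j=4: 7>5, skip
j=5: 6>5, skip
j=6: 7>5, skip
j=7: 7>5, skip
swap(3,8) ⇒ 2 2 2 5 7 6 7 7 7; return 3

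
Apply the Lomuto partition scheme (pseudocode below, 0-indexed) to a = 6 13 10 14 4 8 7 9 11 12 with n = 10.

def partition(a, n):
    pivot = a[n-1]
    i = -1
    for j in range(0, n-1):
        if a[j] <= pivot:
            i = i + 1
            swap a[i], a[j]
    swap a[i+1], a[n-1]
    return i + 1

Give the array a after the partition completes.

pivot=12, i=-1
j=0: 6≤12, i=0, swap(0,0) ⇒ 6 13 10 14 4 8 7 9 11 12
j=1: 13>12, skip
j=2: 10≤12, i=1, swap(1,2) ⇒ 6 10 13 14 4 8 7 9 11 12
j=3: 14>12, skip
j=4: 4≤12, i=2, swap(2,4) ⇒ 6 10 4 14 13 8 7 9 11 12
j=5: 8≤12, i=3, swap(3,5) ⇒ 6 10 4 8 13 14 7 9 11 12
j=6: 7≤12, i=4, swap(4,6) ⇒ 6 10 4 8 7 14 13 9 11 12
j=7: 9≤12, i=5, swap(5,7) ⇒ 6 10 4 8 7 9 13 14 11 12
j=8: 11≤12, i=6, swap(6,8) ⇒ 6 10 4 8 7 9 11 14 13 12
swap(7,9) ⇒ 6 10 4 8 7 9 11 12 13 14; return 7

6 10 4 8 7 9 11 12 13 14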